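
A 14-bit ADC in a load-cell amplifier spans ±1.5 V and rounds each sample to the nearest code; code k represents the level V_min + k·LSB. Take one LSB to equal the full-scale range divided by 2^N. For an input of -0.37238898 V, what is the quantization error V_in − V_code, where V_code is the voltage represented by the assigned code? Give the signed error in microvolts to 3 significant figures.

+47.5 µV

Range = 1.5 − (-1.5) = 3 V. LSB = 3 V / 2^14 ≈ 183.1 µV.
(-0.37238898 − (-1.5)) / LSB = 1.12761102 × 16384/3 = 6158.2597. Nearest integer: k = 6158.
V_code = -1.5 + (6158/16384) × 3 = -0.37243652344 V.
e = -0.37238898 − (-0.37243652344) = +47.5 µV.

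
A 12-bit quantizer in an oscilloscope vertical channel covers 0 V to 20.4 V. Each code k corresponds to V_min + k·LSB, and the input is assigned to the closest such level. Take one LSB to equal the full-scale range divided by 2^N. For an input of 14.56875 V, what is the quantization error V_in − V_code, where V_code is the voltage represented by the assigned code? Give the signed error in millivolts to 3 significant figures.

+0.879 mV

Range is 20.4 V. LSB = 20.4 V / 2^12 ≈ 4.980 mV.
Position in LSBs: (14.56875 − (0)) × 4096/20.4 = 2925.1765; rounding gives k = 2925.
Reconstructed level: 0 + 2925 × 20.4/4096 V = 14.56787109 V.
e = 14.56875 − (14.56787109) = +0.879 mV.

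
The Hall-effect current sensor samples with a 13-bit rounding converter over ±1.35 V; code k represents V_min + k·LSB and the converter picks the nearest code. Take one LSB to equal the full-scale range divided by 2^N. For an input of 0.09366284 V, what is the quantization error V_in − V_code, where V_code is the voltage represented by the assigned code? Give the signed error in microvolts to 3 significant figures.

Full-scale range = 1.35 V − (-1.35 V) = 2.7 V. LSB = 2.7 V / 2^13 ≈ 329.6 µV.
(V_in − V_min)/LSB = (0.09366284 − (-1.35)) × 8192/2.7 = 4380.1800 → nearest code k = 4380.
Reconstructed level: -1.35 + 4380 × 2.7/8192 V = 0.09360351563 V.
Error = V_in − V_code = 0.09366284 − (0.09360351563) = +59.3 µV.

+59.3 µV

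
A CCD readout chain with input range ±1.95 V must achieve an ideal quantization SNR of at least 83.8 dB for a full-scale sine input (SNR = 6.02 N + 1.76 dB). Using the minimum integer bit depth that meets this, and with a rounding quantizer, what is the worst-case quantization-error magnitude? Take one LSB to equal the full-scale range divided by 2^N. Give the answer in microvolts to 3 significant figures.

119 µV

The full-scale span is 1.95 − (-1.95) = 3.9 V.
N ≥ (83.8 − 1.76)/6.02 = 13.628 → N_min = 14.
LSB = 3.9 V ÷ 2^14 = 3.9/16384 V = 238.04 µV.
Half an LSB is 119 µV.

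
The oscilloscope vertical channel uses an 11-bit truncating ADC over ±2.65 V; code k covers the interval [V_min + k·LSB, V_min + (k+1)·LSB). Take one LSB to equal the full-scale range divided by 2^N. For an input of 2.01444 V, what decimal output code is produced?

Full-scale range = 2.65 V − (-2.65 V) = 5.3 V. LSB = 5.3 V / 2^11 ≈ 2.588 mV.
(V_in − V_min) × 2^11/range = (2.01444 − (-2.65)) × 2048/5.3 = 1802.410.
Floor → code = 1802.

1802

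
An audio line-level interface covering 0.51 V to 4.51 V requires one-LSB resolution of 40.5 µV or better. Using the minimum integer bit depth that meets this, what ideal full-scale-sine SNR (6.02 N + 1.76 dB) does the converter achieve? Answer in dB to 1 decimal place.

104.1 dB

Span: 4.51 V − (0.51 V) = 4 V.
Levels needed ≥ 4/40.5 µV = 98770. 2^17 = 131072 suffices, so N_min = 17.
Ideal SNR at N = 17: 6.02·17 + 1.76 = 104.1 dB.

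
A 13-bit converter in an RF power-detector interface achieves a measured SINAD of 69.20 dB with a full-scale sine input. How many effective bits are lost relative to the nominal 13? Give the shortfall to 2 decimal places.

N_eff = (69.20 − 1.76)/6.02 = 11.2027 bits.
Lost resolution: 13 − 11.2027 = 1.7973 bits.

1.80 bits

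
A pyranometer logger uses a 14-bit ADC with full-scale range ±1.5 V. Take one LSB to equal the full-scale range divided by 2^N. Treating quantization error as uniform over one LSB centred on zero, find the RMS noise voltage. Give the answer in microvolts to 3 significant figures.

52.9 µV

Range = 1.5 − (-1.5) = 3 V.
LSB = 3 V ÷ 2^14 = 3/16384 V = 183.11 µV.
σ_q = LSB/√12 = 183.11 µV/3.4641 = 52.9 µV.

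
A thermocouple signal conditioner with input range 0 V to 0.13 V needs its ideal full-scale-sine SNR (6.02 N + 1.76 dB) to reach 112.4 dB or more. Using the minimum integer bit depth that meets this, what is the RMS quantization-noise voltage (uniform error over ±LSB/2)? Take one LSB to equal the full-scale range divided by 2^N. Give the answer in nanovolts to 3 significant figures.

Range is 0.13 V.
Required N = ⌈(112.4 − 1.76)/6.02⌉ = ⌈18.379⌉ = 19.
One LSB is 0.13 V / 524288 = 247.96 nV.
V_rms = LSB/√12 = 71.6 nV.

71.6 nV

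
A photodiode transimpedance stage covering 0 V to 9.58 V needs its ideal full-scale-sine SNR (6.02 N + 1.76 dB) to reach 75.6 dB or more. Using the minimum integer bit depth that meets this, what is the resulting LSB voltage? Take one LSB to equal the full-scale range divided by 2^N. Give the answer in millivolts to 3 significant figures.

1.17 mV

Full-scale range = 9.58 V.
N ≥ (75.6 − 1.76)/6.02 = 12.266 → N_min = 13.
Step size = 9.58/8192 V = 1.17 mV.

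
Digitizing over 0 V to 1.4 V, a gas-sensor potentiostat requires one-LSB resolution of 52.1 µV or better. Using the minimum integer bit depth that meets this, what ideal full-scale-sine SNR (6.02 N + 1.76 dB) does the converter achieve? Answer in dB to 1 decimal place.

92.1 dB

Full-scale range = 1.4 V.
Required number of levels: 1.4/52.1 µV = 26871; smallest N with 2^N ≥ that is 15.
Ideal SNR at N = 15: 6.02·15 + 1.76 = 92.1 dB.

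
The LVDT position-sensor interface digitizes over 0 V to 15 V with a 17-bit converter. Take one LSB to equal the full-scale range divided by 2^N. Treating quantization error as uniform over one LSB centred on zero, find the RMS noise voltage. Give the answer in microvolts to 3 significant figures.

33.0 µV

V_FS = 15 V.
LSB = 15 V / 2^17 = 114.44 µV.
V_rms = LSB/√12 = 114.44 µV / √12 = 33.0 µV.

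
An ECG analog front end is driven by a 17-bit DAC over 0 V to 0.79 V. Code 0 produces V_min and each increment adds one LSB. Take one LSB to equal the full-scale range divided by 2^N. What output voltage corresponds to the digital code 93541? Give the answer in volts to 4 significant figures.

0.5638 V

Range is 0.79 V. LSB = 0.79 V / 2^17.
V_out = V_min + code × LSB = 0 V + 93541 × 0.79 V / 131072
      = 0 + 0.563792 = 0.563792 V.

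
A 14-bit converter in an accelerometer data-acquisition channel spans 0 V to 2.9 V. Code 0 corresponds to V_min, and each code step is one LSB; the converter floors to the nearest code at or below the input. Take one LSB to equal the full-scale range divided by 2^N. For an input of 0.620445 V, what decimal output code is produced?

Full-scale range = 2.9 V. LSB = 2.9 V / 2^14 ≈ 177.0 µV.
(V_in − V_min) × 2^14/range = (0.620445 − (0)) × 16384/2.9 = 3505.300.
Floor → code = 3505.

3505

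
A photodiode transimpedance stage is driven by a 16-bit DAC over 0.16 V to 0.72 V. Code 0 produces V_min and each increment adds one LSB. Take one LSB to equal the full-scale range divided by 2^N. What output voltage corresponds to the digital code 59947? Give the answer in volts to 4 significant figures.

0.6722 V

Range = 0.72 − (0.16) = 0.56 V. LSB = 0.56 V / 2^16.
V_out = V_min + code × LSB = 0.16 V + 59947 × 0.56 V / 65536
      = 0.16 + 0.512242 = 0.672242 V.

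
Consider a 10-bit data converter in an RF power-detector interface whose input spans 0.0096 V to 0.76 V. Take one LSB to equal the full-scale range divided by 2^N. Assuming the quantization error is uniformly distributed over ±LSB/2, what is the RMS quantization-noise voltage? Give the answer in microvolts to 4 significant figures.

Range = 0.76 − (0.0096) = 0.7504 V.
One LSB is 0.7504 V / 1024 = 0.732813 mV.
For a uniform distribution on [−LSB/2, +LSB/2], V_rms = LSB/√12 = 0.732813 mV/3.4641 = 211.5 µV.

211.5 µV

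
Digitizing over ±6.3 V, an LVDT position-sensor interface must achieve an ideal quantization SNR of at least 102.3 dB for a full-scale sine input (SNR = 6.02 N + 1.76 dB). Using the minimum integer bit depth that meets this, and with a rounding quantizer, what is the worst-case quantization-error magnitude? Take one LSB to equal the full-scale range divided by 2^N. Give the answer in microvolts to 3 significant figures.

48.1 µV

The full-scale span is 6.3 − (-6.3) = 12.6 V.
Solving 6.02 N ≥ 102.3 − 1.76: N ≥ 16.701. Round up → N = 17.
Step size = 12.6/131072 V = 96.130 µV.
Max error for round-to-nearest is LSB/2 = 48.1 µV.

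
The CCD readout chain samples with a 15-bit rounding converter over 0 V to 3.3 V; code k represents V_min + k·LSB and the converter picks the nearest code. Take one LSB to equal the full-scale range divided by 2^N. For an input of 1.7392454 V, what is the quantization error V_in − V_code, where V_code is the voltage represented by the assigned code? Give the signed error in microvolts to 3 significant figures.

+18.1 µV

Full-scale range = 3.3 V. LSB = 3.3 V / 2^15 ≈ 100.7 µV.
Position in LSBs: (1.7392454 − (0)) × 32768/3.3 = 17270.1798; rounding gives k = 17270.
V_code = 0 + (17270/32768) × 3.3 = 1.7392272949 V.
V_in − V_code = 1.7392454 − (1.7392272949) = +18.1 µV.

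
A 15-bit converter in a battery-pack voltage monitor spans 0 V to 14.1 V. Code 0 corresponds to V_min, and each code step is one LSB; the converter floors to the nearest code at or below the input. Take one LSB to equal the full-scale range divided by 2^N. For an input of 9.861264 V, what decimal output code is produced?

22917

Range is 14.1 V. LSB = 14.1 V / 2^15 ≈ 430.3 µV.
(V_in − V_min) × 2^15/range = (9.861264 − (0)) × 32768/14.1 = 22917.298.
Floor → code = 22917.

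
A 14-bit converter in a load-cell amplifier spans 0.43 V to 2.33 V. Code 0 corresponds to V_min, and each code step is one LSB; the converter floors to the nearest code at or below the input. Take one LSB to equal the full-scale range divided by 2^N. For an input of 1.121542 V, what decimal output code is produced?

Full-scale range = 2.33 V − (0.43 V) = 1.9 V. LSB = 1.9 V / 2^14 ≈ 116.0 µV.
(V_in − V_min) × 2^14/range = (1.121542 − (0.43)) × 16384/1.9 = 5963.276.
Floor → code = 5963.

5963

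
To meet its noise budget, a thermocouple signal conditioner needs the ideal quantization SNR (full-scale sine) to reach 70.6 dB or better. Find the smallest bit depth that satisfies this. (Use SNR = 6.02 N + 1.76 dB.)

12 bits

N ≥ (70.6 − 1.76)/6.02 = 11.435 → N_min = 12.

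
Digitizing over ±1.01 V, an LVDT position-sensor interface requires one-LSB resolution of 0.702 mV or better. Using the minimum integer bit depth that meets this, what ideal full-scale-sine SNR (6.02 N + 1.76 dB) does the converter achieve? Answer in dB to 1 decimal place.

74.0 dB

Range = 1.01 − (-1.01) = 2.02 V.
Need 2^N ≥ 2.02 V / 0.702 mV = 2877 → N_min = 12.
Ideal SNR at N = 12: 6.02·12 + 1.76 = 74.0 dB.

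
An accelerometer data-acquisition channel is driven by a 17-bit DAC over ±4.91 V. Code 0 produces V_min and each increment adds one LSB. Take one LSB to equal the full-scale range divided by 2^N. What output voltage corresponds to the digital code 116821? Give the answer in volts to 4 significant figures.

Span: 4.91 V − (-4.91 V) = 9.82 V. LSB = 9.82 V / 2^17.
Output = V_min + (116821/131072) × range = -4.91 + 0.891273 × 9.82 V
      = -4.91 + 8.75231 = 3.84231 V.

3.842 V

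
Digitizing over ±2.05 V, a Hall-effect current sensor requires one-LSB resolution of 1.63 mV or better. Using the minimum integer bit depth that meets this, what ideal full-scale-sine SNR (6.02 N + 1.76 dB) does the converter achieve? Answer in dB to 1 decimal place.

74.0 dB

The full-scale span is 2.05 − (-2.05) = 4.1 V.
Required number of levels: 4.1/1.63 mV = 2515.3; smallest N with 2^N ≥ that is 12.
Ideal SNR at N = 12: 6.02·12 + 1.76 = 74.0 dB.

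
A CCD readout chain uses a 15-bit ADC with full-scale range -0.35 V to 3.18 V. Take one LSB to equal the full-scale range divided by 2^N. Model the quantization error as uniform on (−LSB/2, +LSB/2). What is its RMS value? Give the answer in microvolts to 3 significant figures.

31.1 µV

Full-scale range = 3.18 V − (-0.35 V) = 3.53 V.
One LSB is 3.53 V / 32768 = 107.73 µV.
For a uniform distribution on [−LSB/2, +LSB/2], V_rms = LSB/√12 = 107.73 µV/3.4641 = 31.1 µV.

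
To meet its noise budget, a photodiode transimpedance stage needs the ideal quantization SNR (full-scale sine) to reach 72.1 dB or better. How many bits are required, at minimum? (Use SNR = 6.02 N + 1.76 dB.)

6.02 N + 1.76 ≥ 72.1 gives N ≥ 11.684, so the minimum integer is 12.

12 bits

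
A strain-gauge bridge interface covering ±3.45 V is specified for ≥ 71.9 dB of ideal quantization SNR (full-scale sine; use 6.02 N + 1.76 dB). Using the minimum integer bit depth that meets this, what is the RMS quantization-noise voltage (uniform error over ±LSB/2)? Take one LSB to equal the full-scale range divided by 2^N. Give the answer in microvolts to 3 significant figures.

Span: 3.45 V − (-3.45 V) = 6.9 V.
Required N = ⌈(71.9 − 1.76)/6.02⌉ = ⌈11.651⌉ = 12.
LSB = 6.9 V / 2^12 = 1.6846 mV.
σ_q = LSB/√12 = 1.6846 mV/3.4641 = 486 µV.

486 µV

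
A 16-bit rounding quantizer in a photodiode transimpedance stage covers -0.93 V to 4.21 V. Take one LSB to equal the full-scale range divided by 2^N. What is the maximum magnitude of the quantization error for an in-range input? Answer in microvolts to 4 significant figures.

39.22 µV

Range = 4.21 − (-0.93) = 5.14 V.
Step size = 5.14/65536 V = 78.4302 µV.
|e|_max = LSB/2 = 39.22 µV.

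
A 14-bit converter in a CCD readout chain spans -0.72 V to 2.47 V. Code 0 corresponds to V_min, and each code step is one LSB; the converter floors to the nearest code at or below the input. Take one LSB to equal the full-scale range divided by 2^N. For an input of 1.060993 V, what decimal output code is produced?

9147

Range = 2.47 − (-0.72) = 3.19 V. LSB = 3.19 V / 2^14 ≈ 194.7 µV.
code = ⌊(V_in − V_min)/LSB⌋ = ⌊(V_in − V_min) × 2^14 / range⌋
     = ⌊(1.060993 − (-0.72)) × 16384 / 3.19⌋ = ⌊1.780993 × 16384/3.19⌋
     = ⌊9147.269⌋ = 9147.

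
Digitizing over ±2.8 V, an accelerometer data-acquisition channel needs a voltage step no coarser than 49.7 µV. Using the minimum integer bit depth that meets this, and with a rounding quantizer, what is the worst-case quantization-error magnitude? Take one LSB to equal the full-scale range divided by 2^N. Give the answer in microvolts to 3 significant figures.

21.4 µV

Range = 2.8 − (-2.8) = 5.6 V.
Need 2^N ≥ 5.6 V / 49.7 µV = 112700 → N_min = 17.
LSB = 5.6 V / 2^17 = 42.725 µV.
|e|_max = LSB/2 = 21.4 µV.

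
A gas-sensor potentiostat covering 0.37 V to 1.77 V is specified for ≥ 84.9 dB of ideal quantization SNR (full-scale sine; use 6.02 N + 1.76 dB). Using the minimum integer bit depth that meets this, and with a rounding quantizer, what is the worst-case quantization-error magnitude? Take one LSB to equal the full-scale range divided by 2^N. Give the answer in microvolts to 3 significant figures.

42.7 µV

Span: 1.77 V − (0.37 V) = 1.4 V.
6.02 N + 1.76 ≥ 84.9 gives N ≥ 13.811, so the minimum integer is 14.
One LSB is 1.4 V / 16384 = 85.449 µV.
Max error for round-to-nearest is LSB/2 = 42.7 µV.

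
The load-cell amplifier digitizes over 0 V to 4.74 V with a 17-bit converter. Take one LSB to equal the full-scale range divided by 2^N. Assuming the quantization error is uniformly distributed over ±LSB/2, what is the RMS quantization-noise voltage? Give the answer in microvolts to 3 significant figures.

Full-scale range = 4.74 V.
Step size = 4.74/131072 V = 36.163 µV.
For a uniform distribution on [−LSB/2, +LSB/2], V_rms = LSB/√12 = 36.163 µV/3.4641 = 10.4 µV.

10.4 µV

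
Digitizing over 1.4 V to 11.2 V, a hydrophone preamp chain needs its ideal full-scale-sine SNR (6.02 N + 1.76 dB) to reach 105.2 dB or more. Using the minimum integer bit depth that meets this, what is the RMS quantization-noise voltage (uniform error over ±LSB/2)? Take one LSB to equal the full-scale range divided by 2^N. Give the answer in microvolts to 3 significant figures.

Range = 11.2 − (1.4) = 9.8 V.
Required N = ⌈(105.2 − 1.76)/6.02⌉ = ⌈17.183⌉ = 18.
LSB = 9.8 V / 2^18 = 37.384 µV.
σ_q = LSB/√12 = 37.384 µV/3.4641 = 10.8 µV.

10.8 µV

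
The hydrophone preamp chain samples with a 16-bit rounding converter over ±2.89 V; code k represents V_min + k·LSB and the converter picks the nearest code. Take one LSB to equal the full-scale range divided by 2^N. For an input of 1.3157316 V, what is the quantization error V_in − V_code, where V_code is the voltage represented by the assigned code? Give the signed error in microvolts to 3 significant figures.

+26.6 µV

Range = 2.89 − (-2.89) = 5.78 V. LSB = 5.78 V / 2^16 ≈ 88.20 µV.
Position in LSBs: (1.3157316 − (-2.89)) × 65536/5.78 = 47686.3021; rounding gives k = 47686.
V_code = -2.89 + (47686/65536) × 5.78 = 1.3157049561 V.
Error = V_in − V_code = 1.3157316 − (1.3157049561) = +26.6 µV.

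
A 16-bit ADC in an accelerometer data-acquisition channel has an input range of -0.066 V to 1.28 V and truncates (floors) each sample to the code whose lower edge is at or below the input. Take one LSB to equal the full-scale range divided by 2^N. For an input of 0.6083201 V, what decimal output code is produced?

32832

Range = 1.28 − (-0.066) = 1.346 V. LSB = 1.346 V / 2^16 ≈ 20.54 µV.
V_in − V_min = 0.6083201 − (-0.066) = 0.6743201 V.
Divide by LSB: 0.6743201 × 65536/1.346 = 32832.2749.
Truncating gives code 32832.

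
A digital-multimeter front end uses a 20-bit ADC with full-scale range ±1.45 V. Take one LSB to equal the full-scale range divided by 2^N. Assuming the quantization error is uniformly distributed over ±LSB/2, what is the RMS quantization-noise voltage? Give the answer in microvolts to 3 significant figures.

0.798 µV

Range = 1.45 − (-1.45) = 2.9 V.
LSB = 2.9 V / 2^20 = 2.7657 µV.
σ_q = LSB/√12 = 2.7657 µV/3.4641 = 0.798 µV.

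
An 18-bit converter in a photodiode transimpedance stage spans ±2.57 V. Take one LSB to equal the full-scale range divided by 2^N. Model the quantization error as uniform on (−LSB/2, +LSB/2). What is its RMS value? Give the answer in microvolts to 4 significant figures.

5.660 µV

Range = 2.57 − (-2.57) = 5.14 V.
One LSB is 5.14 V / 262144 = 19.6075 µV.
V_rms = LSB/√12 = 19.6075 µV / √12 = 5.660 µV.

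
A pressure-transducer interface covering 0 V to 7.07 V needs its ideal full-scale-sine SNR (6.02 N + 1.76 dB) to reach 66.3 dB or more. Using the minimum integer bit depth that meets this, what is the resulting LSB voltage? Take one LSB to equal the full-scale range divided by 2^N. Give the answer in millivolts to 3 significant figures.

Span = 7.07 V.
6.02 N + 1.76 ≥ 66.3 gives N ≥ 10.721, so the minimum integer is 11.
LSB = 7.07 V ÷ 2^11 = 7.07/2048 V = 3.45 mV.

3.45 mV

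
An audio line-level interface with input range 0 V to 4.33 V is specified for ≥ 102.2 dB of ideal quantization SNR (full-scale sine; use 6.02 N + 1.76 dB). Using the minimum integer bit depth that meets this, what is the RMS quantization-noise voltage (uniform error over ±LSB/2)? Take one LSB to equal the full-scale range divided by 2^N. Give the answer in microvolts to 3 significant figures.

Range is 4.33 V.
6.02 N + 1.76 ≥ 102.2 gives N ≥ 16.684, so the minimum integer is 17.
LSB = 4.33 V ÷ 2^17 = 4.33/131072 V = 33.035 µV.
V_rms = LSB/√12 = 9.54 µV.

9.54 µV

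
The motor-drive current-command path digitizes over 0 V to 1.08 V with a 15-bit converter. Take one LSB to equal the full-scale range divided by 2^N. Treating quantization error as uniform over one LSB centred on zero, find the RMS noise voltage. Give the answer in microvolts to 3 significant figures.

Range is 1.08 V.
LSB = 1.08 V / 2^15 = 32.959 µV.
V_rms = LSB/√12 = 32.959 µV / √12 = 9.51 µV.

9.51 µV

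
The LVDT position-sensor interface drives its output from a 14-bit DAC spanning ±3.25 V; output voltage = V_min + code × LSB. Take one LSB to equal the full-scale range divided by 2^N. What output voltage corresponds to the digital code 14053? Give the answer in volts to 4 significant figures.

Full-scale range = 3.25 V − (-3.25 V) = 6.5 V. LSB = 6.5 V / 2^14.
V_out = V_min + code × LSB = -3.25 V + 14053 × 6.5 V / 16384
      = -3.25 V + 5.57523 V = 2.32523 V.

2.325 V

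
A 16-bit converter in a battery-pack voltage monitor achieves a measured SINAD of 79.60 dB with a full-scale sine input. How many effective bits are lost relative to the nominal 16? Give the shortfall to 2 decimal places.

Effective bits = (79.60 − 1.76)/6.02 = 12.9302.
Shortfall = 16 − 12.9302 = 3.0698 bits.

3.07 bits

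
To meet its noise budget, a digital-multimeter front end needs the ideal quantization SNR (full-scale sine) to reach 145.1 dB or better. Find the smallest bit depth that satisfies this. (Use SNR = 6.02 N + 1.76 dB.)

N ≥ (145.1 − 1.76)/6.02 = 23.811 → N_min = 24.

24 bits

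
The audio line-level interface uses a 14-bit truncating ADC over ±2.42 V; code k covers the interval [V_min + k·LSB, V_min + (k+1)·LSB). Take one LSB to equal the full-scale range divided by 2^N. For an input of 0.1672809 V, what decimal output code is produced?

8758

Span: 2.42 V − (-2.42 V) = 4.84 V. LSB = 4.84 V / 2^14 ≈ 295.4 µV.
code = ⌊(V_in − V_min)/LSB⌋ = ⌊(V_in − V_min) × 2^14 / range⌋
     = ⌊(0.1672809 − (-2.42)) × 16384 / 4.84⌋ = ⌊2.5872809 × 16384/4.84⌋
     = ⌊8758.267⌋ = 8758.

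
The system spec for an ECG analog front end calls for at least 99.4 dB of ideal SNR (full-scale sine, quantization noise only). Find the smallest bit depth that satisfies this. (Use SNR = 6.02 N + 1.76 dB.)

17 bits

Required N = ⌈(99.4 − 1.76)/6.02⌉ = ⌈16.219⌉ = 17.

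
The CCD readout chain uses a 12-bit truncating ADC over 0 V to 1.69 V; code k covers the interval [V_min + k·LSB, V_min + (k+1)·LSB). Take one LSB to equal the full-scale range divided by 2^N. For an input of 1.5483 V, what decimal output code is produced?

Range is 1.69 V. LSB = 1.69 V / 2^12 ≈ 412.6 µV.
(V_in − V_min) × 2^12/range = (1.5483 − (0)) × 4096/1.69 = 3752.566.
Floor → code = 3752.

3752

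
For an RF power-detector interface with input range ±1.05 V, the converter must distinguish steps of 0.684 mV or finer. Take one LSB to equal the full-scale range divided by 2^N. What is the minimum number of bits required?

12 bits

Range = 1.05 − (-1.05) = 2.1 V.
Levels needed ≥ 2.1/0.684 mV = 3070. 2^12 = 4096 suffices, so N_min = 12.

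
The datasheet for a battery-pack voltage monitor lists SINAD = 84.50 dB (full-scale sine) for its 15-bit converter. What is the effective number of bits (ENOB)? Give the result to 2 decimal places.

ENOB = (SINAD − 1.76) / 6.02 = (84.50 − 1.76) / 6.02 = 82.74 / 6.02 = 13.7442.

13.74 bits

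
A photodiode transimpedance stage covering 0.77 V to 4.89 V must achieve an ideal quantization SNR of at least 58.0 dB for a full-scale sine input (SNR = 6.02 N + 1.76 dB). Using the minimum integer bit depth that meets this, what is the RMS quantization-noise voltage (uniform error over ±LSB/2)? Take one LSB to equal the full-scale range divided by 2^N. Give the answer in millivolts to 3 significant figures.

Full-scale range = 4.89 V − (0.77 V) = 4.12 V.
Solving 6.02 N ≥ 58.0 − 1.76: N ≥ 9.342. Round up → N = 10.
One LSB is 4.12 V / 1024 = 4.0234 mV.
σ_q = LSB/√12 = 4.0234 mV/3.4641 = 1.16 mV.

1.16 mV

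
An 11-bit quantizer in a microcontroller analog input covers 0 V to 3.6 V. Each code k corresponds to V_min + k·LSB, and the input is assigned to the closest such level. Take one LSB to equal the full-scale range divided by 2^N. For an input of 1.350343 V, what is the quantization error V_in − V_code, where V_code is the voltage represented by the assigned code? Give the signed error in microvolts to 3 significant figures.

V_FS = 3.6 V. LSB = 3.6 V / 2^11 ≈ 1.758 mV.
(V_in − V_min)/LSB = (1.350343 − (0)) × 2048/3.6 = 768.1951 → nearest code k = 768.
V_code = V_min + k × range/2^11 = 0 + 768 × 3.6/2048 = 1.350000000 V.
e = 1.350343 − (1.350000000) = +343 µV.

+343 µV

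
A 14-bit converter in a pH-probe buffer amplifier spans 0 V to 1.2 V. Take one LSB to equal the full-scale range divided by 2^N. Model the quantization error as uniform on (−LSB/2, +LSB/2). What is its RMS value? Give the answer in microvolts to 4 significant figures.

V_FS = 1.2 V.
LSB = 1.2 V ÷ 2^14 = 1.2/16384 V = 73.2422 µV.
σ_q = LSB/√12 = 73.2422 µV/3.4641 = 21.14 µV.

21.14 µV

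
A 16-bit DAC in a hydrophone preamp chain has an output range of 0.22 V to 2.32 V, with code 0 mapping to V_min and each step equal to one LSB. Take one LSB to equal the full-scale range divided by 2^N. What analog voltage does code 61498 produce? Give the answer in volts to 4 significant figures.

Range = 2.32 − (0.22) = 2.1 V. LSB = 2.1 V / 2^16.
Output = V_min + (61498/65536) × range = 0.22 + 0.938385 × 2.1 V
      = 0.22 + 1.97061 = 2.19061 V.

2.191 V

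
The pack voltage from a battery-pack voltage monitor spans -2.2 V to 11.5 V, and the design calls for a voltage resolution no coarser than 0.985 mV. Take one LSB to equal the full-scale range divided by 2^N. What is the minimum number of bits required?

Full-scale range = 11.5 V − (-2.2 V) = 13.7 V.
13.7 V / 0.985 mV = 13910. Since 2^13 = 8192 and 2^14 = 16384, N = 14.

14 bits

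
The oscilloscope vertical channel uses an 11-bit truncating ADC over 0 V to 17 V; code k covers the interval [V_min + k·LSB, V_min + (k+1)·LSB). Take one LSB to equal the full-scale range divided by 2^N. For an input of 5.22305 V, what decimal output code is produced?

Range is 17 V. LSB = 17 V / 2^11 ≈ 8.301 mV.
V_in − V_min = 5.22305 − (0) = 5.22305 V.
Divide by LSB: 5.22305 × 2048/17 = 629.2239.
Truncating gives code 629.

629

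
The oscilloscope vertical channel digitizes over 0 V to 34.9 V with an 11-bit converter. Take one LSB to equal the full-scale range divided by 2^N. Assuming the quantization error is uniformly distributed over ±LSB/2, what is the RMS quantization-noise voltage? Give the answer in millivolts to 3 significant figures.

Range is 34.9 V.
LSB = 34.9 V ÷ 2^11 = 34.9/2048 V = 17.041 mV.
σ_q = LSB/√12 = 17.041 mV/3.4641 = 4.92 mV.

4.92 mV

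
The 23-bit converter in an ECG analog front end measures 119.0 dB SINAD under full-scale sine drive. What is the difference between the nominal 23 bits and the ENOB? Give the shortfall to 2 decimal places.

3.52 bits

Effective bits = (119.0 − 1.76)/6.02 = 19.4751.
Shortfall = 23 − 19.4751 = 3.5249 bits.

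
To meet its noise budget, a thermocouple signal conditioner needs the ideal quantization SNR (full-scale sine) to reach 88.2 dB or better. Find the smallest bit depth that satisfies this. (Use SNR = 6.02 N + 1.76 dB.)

15 bits

6.02 N + 1.76 ≥ 88.2 gives N ≥ 14.359, so the minimum integer is 15.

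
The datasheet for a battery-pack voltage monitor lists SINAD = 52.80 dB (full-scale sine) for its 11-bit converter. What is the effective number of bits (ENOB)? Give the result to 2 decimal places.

8.48 bits

ENOB = (52.80 − 1.76)/6.02 = 8.4784 bits.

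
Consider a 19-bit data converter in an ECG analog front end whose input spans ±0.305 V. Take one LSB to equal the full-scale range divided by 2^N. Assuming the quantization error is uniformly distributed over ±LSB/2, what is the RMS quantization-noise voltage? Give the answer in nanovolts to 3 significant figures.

336 nV

Full-scale range = 0.305 V − (-0.305 V) = 0.61 V.
Step size = 0.61/524288 V = 1.1635 µV.
For a uniform distribution on [−LSB/2, +LSB/2], V_rms = LSB/√12 = 1.1635 µV/3.4641 = 336 nV.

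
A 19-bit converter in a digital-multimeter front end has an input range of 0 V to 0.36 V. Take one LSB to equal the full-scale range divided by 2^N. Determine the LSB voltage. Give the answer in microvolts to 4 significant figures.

0.6866 µV

V_FS = 0.36 V.
2^19 = 524288 levels.
One LSB is 0.36 V / 524288 = 0.6866 µV.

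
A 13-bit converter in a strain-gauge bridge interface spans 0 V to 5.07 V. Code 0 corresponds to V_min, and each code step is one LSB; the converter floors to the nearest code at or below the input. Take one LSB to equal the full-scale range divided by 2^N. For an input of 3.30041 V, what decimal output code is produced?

5332

Full-scale range = 5.07 V. LSB = 5.07 V / 2^13 ≈ 0.6189 mV.
(V_in − V_min) × 2^13/range = (3.30041 − (0)) × 8192/5.07 = 5332.733.
Floor → code = 5332.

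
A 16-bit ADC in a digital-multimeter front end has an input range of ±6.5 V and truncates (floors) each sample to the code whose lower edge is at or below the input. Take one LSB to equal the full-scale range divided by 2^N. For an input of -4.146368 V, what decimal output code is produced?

11865

Full-scale range = 6.5 V − (-6.5 V) = 13 V. LSB = 13 V / 2^16 ≈ 198.4 µV.
(V_in − V_min) × 2^16/range = (-4.146368 − (-6.5)) × 65536/13 = 11865.202.
Floor → code = 11865.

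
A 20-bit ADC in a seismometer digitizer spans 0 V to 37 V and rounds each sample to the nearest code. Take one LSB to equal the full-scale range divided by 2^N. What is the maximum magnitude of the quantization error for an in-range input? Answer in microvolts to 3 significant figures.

V_FS = 37 V.
One LSB is 37 V / 1048576 = 35.286 µV.
Worst-case error for round-to-nearest is half an LSB: 17.6 µV.

17.6 µV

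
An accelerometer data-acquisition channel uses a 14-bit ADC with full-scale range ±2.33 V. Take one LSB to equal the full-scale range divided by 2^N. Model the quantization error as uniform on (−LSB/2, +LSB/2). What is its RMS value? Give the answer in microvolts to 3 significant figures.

82.1 µV

Full-scale range = 2.33 V − (-2.33 V) = 4.66 V.
One LSB is 4.66 V / 16384 = 284.42 µV.
RMS of a uniform error over width LSB is LSB/√12 = 82.1 µV.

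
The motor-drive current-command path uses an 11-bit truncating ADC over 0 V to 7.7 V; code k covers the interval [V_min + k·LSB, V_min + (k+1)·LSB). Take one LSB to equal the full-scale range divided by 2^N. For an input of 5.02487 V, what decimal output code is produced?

V_FS = 7.7 V. LSB = 7.7 V / 2^11 ≈ 3.760 mV.
(V_in − V_min) × 2^11/range = (5.02487 − (0)) × 2048/7.7 = 1336.485.
Floor → code = 1336.

1336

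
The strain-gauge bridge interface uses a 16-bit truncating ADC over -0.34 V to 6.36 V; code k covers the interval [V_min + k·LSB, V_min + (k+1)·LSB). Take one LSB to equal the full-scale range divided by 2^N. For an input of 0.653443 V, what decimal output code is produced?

9717

The full-scale span is 6.36 − (-0.34) = 6.7 V. LSB = 6.7 V / 2^16 ≈ 102.2 µV.
code = ⌊(V_in − V_min)/LSB⌋ = ⌊(V_in − V_min) × 2^16 / range⌋
     = ⌊(0.653443 − (-0.34)) × 65536 / 6.7⌋ = ⌊0.993443 × 65536/6.7⌋
     = ⌊9717.355⌋ = 9717.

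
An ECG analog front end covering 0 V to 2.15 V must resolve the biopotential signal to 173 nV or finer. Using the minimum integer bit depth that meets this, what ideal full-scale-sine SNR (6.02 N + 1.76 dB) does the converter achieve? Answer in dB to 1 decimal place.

146.2 dB

Span = 2.15 V.
Need 2^N ≥ 2.15 V / 173 nV = 1.243e7 → N_min = 24.
Ideal SNR at N = 24: 6.02·24 + 1.76 = 146.2 dB.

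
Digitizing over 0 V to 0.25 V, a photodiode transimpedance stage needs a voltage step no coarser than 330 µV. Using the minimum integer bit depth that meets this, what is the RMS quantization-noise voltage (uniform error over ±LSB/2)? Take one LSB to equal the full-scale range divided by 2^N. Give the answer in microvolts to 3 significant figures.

Span = 0.25 V.
Levels needed ≥ 0.25/330 µV = 757.6. 2^10 = 1024 suffices, so N_min = 10.
LSB = 0.25 V / 2^10 = 244.14 µV.
RMS noise = LSB/√12 = 70.5 µV.

70.5 µV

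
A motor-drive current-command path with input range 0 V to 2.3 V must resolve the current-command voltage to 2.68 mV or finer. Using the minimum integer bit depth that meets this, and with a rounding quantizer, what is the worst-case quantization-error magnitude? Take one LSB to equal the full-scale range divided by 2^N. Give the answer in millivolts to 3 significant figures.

1.12 mV

Span = 2.3 V.
Levels needed ≥ 2.3/2.68 mV = 858.2. 2^10 = 1024 suffices, so N_min = 10.
Step size = 2.3/1024 V = 2.2461 mV.
Half an LSB is 1.12 mV.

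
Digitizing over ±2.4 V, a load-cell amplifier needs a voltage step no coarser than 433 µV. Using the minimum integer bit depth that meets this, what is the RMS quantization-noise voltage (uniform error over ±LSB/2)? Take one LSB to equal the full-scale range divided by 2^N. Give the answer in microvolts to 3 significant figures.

84.6 µV

Range = 2.4 − (-2.4) = 4.8 V.
Levels needed ≥ 4.8/433 µV = 11090. 2^14 = 16384 suffices, so N_min = 14.
Step size = 4.8/16384 V = 292.97 µV.
RMS noise = LSB/√12 = 84.6 µV.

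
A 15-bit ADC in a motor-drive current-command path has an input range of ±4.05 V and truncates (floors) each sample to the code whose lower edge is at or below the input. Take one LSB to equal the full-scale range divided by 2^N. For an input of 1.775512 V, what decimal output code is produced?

The full-scale span is 4.05 − (-4.05) = 8.1 V. LSB = 8.1 V / 2^15 ≈ 247.2 µV.
(V_in − V_min) × 2^15/range = (1.775512 − (-4.05)) × 32768/8.1 = 23566.713.
Floor → code = 23566.

23566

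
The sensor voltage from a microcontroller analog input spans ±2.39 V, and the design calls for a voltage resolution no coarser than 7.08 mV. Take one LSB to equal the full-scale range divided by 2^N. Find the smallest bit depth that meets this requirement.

Span: 2.39 V − (-2.39 V) = 4.78 V.
Required number of levels: 4.78/7.08 mV = 675.14; smallest N with 2^N ≥ that is 10.

10 bits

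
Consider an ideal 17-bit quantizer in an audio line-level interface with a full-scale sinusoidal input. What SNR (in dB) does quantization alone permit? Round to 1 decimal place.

104.1 dB

For an ideal N-bit converter with full-scale sine input, SNR = 6.02 N + 1.76 dB. SNR = 6.02 × 17 + 1.76 = 102.34 + 1.76 = 104.10 dB.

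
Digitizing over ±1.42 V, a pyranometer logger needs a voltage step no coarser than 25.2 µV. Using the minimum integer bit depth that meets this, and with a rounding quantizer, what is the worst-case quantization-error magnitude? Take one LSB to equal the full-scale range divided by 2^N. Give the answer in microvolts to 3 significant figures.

Range = 1.42 − (-1.42) = 2.84 V.
Levels needed ≥ 2.84/25.2 µV = 112700. 2^17 = 131072 suffices, so N_min = 17.
LSB = 2.84 V ÷ 2^17 = 2.84/131072 V = 21.667 µV.
Max error for round-to-nearest is LSB/2 = 10.8 µV.

10.8 µV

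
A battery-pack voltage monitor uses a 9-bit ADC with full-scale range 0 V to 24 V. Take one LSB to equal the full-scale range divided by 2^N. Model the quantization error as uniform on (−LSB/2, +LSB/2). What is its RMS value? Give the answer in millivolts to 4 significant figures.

Span = 24 V.
LSB = 24 V / 2^9 = 46.8750 mV.
For a uniform distribution on [−LSB/2, +LSB/2], V_rms = LSB/√12 = 46.8750 mV/3.4641 = 13.53 mV.

13.53 mV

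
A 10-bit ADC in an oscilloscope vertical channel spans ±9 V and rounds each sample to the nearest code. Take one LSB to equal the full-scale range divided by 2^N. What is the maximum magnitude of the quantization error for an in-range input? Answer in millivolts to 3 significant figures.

Range = 9 − (-9) = 18 V.
LSB = 18 V ÷ 2^10 = 18/1024 V = 17.578 mV.
|e|_max = LSB/2 = 8.79 mV.

8.79 mV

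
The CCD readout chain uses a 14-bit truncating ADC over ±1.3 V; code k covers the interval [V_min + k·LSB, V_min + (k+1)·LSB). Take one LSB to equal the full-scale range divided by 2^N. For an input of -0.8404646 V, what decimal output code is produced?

2895

Span: 1.3 V − (-1.3 V) = 2.6 V. LSB = 2.6 V / 2^14 ≈ 158.7 µV.
(V_in − V_min) × 2^14/range = (-0.8404646 − (-1.3)) × 16384/2.6 = 2895.780.
Floor → code = 2895.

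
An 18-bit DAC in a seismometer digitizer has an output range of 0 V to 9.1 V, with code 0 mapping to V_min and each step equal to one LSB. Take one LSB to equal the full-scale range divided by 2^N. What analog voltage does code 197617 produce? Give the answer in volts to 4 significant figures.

6.860 V

Full-scale range = 9.1 V. LSB = 9.1 V / 2^18.
V_out = 0 + 197617 × (9.1/262144) V
      = 0 + 6.86003 = 6.86003 V.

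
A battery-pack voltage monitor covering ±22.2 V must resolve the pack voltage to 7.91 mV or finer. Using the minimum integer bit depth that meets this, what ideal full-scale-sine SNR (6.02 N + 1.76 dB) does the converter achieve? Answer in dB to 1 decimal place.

Span: 22.2 V − (-22.2 V) = 44.4 V.
Need 2^N ≥ 44.4 V / 7.91 mV = 5613 → N_min = 13.
Ideal SNR at N = 13: 6.02·13 + 1.76 = 80.0 dB.

80.0 dB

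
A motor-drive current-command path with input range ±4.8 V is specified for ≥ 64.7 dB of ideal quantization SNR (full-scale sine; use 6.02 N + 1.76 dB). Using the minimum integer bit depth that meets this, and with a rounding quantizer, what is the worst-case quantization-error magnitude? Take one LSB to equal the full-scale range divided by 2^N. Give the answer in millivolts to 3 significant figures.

Span: 4.8 V − (-4.8 V) = 9.6 V.
Required N = ⌈(64.7 − 1.76)/6.02⌉ = ⌈10.455⌉ = 11.
One LSB is 9.6 V / 2048 = 4.6875 mV.
Half an LSB is 2.34 mV.

2.34 mV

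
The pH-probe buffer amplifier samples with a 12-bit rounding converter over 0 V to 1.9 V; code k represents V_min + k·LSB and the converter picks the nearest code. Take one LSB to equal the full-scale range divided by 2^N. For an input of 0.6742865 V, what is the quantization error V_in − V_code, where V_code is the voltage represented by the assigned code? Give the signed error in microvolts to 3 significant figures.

Range is 1.9 V. LSB = 1.9 V / 2^12 ≈ 463.9 µV.
(0.6742865 − (0)) / LSB = 0.6742865 × 4096/1.9 = 1453.6197. Nearest integer: k = 1454.
Reconstructed level: 0 + 1454 × 1.9/4096 V = 0.6744628906 V.
Error = V_in − V_code = 0.6742865 − (0.6744628906) = −176 µV.

−176 µV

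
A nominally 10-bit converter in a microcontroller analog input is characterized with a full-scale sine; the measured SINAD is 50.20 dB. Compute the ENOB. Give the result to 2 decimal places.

ENOB = (50.20 − 1.76)/6.02 = 8.0465 bits.

8.05 bits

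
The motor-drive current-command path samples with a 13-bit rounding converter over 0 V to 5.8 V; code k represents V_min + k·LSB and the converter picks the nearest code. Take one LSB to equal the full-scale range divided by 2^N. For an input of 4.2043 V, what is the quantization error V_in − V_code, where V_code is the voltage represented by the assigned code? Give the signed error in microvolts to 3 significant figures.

+150 µV

Range is 5.8 V. LSB = 5.8 V / 2^13 ≈ 0.7080 mV.
(V_in − V_min)/LSB = (4.2043 − (0)) × 8192/5.8 = 5938.2113 → nearest code k = 5938.
V_code = 0 + (5938/8192) × 5.8 = 4.204150391 V.
e = 4.2043 − (4.204150391) = +150 µV.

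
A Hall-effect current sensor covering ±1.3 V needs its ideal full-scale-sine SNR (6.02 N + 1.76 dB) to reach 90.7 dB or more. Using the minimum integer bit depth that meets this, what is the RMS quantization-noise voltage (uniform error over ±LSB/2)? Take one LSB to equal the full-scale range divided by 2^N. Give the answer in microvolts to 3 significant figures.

22.9 µV

Range = 1.3 − (-1.3) = 2.6 V.
Required N = ⌈(90.7 − 1.76)/6.02⌉ = ⌈14.774⌉ = 15.
One LSB is 2.6 V / 32768 = 79.346 µV.
RMS noise = LSB/√12 = 22.9 µV.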